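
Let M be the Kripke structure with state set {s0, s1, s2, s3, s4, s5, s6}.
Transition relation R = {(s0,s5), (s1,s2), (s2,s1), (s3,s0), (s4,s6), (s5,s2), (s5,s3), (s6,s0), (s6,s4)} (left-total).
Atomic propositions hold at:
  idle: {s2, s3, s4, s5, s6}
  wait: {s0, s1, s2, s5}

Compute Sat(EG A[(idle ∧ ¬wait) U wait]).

{s0, s1, s2, s3, s5}

Sat(¬wait) = {s3, s4, s6}
Sat(idle ∧ ¬wait) = {s3, s4, s6}
A[(idle ∧ ¬wait) U wait]: least fixpoint, start Z0 = Sat(wait) = {s0, s1, s2, s5}, add states in Sat(idle ∧ ¬wait) with every successor in Z. Z1 = {s0, s1, s2, s3, s5}; fixed.
Sat(A[(idle ∧ ¬wait) U wait]) = {s0, s1, s2, s3, s5}
EG A[(idle ∧ ¬wait) U wait]: greatest fixpoint, start Z0 = {s0, s1, s2, s3, s5}, keep only states in Sat with some successor in Z. Already a fixed point.
Sat(EG A[(idle ∧ ¬wait) U wait]) = {s0, s1, s2, s3, s5}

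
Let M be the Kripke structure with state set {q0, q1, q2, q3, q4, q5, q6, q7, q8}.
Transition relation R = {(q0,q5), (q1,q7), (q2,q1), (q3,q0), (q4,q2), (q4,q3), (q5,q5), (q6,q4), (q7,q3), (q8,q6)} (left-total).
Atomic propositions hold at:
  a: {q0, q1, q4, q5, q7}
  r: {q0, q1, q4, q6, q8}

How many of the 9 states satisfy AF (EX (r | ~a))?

7

Sat(~a) = {q2, q3, q6, q8}
Sat(r | ~a) = {q0, q1, q2, q3, q4, q6, q8}
Sat(EX (r | ~a)) = {s : some successor in {q0, q1, q2, q3, q4, q6, q8}} = {q2, q3, q4, q6, q7, q8}
AF (EX (r | ~a)): least fixpoint, start Z0 = {q2, q3, q4, q6, q7, q8}, add states with every successor in Z. Z1 = {q1, q2, q3, q4, q6, q7, q8}; fixed.
Sat(AF (EX (r | ~a))) = {q1, q2, q3, q4, q6, q7, q8}
|Sat(AF (EX (r | ~a)))| = |{q1, q2, q3, q4, q6, q7, q8}| = 7.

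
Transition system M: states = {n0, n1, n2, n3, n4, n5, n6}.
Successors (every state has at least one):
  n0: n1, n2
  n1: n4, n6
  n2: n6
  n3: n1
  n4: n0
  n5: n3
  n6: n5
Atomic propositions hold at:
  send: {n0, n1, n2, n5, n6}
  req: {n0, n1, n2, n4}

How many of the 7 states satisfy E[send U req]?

4

E[send U req]: least fixpoint, start Z0 = Sat(req) = {n0, n1, n2, n4}, add states in Sat(send) with some successor in Z. Already a fixed point.
Sat(E[send U req]) = {n0, n1, n2, n4}
|Sat(E[send U req])| = |{n0, n1, n2, n4}| = 4.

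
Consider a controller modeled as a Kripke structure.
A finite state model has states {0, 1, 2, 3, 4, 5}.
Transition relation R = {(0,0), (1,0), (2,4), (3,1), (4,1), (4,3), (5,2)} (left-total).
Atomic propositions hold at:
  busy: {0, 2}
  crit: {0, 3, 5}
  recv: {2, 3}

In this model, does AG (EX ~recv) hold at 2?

Sat(~recv) = {0, 1, 4, 5}
Sat(EX ~recv) = {s : some successor in {0, 1, 4, 5}} = {0, 1, 2, 3, 4}
AG (EX ~recv): greatest fixpoint, start Z0 = {0, 1, 2, 3, 4}, keep only states in Sat with every successor in Z. Already a fixed point.
Sat(AG (EX ~recv)) = {0, 1, 2, 3, 4}
2 ∈ Sat(AG (EX ~recv)) = {0, 1, 2, 3, 4}, so the formula holds at 2.

Yes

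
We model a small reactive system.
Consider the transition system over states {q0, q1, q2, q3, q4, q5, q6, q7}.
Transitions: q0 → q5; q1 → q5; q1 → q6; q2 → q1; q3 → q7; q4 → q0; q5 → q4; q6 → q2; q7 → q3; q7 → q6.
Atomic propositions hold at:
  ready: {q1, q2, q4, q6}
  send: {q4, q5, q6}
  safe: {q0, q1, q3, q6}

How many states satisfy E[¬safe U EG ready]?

Sat(¬safe) = {q2, q4, q5, q7}
EG ready: greatest fixpoint, start Z0 = {q1, q2, q4, q6}, keep only states in Sat with some successor in Z. Z1 = {q1, q2, q6}; fixed.
Sat(EG ready) = {q1, q2, q6}
E[¬safe U EG ready]: least fixpoint, start Z0 = Sat(EG ready) = {q1, q2, q6}, add states in Sat(¬safe) with some successor in Z. Z1 = {q1, q2, q6, q7}; fixed.
Sat(E[¬safe U EG ready]) = {q1, q2, q6, q7}
|Sat(E[¬safe U EG ready])| = |{q1, q2, q6, q7}| = 4.

4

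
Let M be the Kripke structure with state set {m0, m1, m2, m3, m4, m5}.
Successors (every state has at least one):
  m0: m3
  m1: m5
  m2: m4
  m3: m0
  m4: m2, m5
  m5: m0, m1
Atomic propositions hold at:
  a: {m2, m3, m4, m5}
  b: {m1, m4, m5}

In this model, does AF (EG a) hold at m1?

EG a: greatest fixpoint, start Z0 = {m2, m3, m4, m5}, keep only states in Sat with some successor in Z. Z1 = {m2, m4}; fixed.
Sat(EG a) = {m2, m4}
AF (EG a): least fixpoint, start Z0 = {m2, m4}, add states with every successor in Z. Already a fixed point.
Sat(AF (EG a)) = {m2, m4}
m1 ∉ Sat(AF (EG a)) = {m2, m4}, so the formula does not hold at m1.

No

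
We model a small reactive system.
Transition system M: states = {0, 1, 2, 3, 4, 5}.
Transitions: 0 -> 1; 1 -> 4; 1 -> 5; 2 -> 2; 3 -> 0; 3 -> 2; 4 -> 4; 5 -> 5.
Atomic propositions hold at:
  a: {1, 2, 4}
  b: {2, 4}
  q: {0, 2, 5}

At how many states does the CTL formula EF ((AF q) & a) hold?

2

AF q: least fixpoint, start Z0 = {0, 2, 5}, add states with every successor in Z. Z1 = {0, 2, 3, 5}; fixed.
Sat(AF q) = {0, 2, 3, 5}
Sat((AF q) & a) = {2}
EF ((AF q) & a): least fixpoint, start Z0 = {2}, add states with some successor in Z. Z1 = {2, 3}; fixed.
Sat(EF ((AF q) & a)) = {2, 3}
|Sat(EF ((AF q) & a))| = |{2, 3}| = 2.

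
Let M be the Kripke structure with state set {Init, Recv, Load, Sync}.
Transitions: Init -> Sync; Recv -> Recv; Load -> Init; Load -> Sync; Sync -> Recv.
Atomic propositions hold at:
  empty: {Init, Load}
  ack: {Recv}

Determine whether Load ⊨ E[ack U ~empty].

No

Sat(~empty) = {Recv, Sync}
E[ack U ~empty]: least fixpoint, start Z0 = Sat(~empty) = {Recv, Sync}, add states in Sat(ack) with some successor in Z. Already a fixed point.
Sat(E[ack U ~empty]) = {Recv, Sync}
Load ∉ Sat(E[ack U ~empty]) = {Recv, Sync}, so the formula does not hold at Load.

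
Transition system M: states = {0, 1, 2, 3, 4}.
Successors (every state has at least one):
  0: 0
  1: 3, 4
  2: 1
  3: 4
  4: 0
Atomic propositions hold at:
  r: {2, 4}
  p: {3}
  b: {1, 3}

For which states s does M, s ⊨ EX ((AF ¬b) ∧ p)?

Sat(¬b) = {0, 2, 4}
AF ¬b: least fixpoint, start Z0 = {0, 2, 4}, add states with every successor in Z. Z1 = {0, 2, 3, 4}; Z2 = {0, 1, 2, 3, 4}; fixed.
Sat(AF ¬b) = {0, 1, 2, 3, 4}
Sat((AF ¬b) ∧ p) = {3}
Sat(EX ((AF ¬b) ∧ p)) = {s : some successor in {3}} = {1}

{1}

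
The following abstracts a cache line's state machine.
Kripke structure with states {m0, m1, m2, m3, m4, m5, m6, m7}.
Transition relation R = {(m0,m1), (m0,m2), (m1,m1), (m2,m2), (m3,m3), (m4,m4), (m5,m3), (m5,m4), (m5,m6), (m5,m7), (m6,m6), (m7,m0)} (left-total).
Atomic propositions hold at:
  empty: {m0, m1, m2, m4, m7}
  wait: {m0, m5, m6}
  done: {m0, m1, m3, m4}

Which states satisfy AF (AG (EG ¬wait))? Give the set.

{m0, m1, m2, m3, m4, m7}

Sat(¬wait) = {m1, m2, m3, m4, m7}
EG ¬wait: greatest fixpoint, start Z0 = {m1, m2, m3, m4, m7}, keep only states in Sat with some successor in Z. Z1 = {m1, m2, m3, m4}; fixed.
Sat(EG ¬wait) = {m1, m2, m3, m4}
AG (EG ¬wait): greatest fixpoint, start Z0 = {m1, m2, m3, m4}, keep only states in Sat with every successor in Z. Already a fixed point.
Sat(AG (EG ¬wait)) = {m1, m2, m3, m4}
AF (AG (EG ¬wait)): least fixpoint, start Z0 = {m1, m2, m3, m4}, add states with every successor in Z. Z1 = {m0, m1, m2, m3, m4}; Z2 = {m0, m1, m2, m3, m4, m7}; fixed.
Sat(AF (AG (EG ¬wait))) = {m0, m1, m2, m3, m4, m7}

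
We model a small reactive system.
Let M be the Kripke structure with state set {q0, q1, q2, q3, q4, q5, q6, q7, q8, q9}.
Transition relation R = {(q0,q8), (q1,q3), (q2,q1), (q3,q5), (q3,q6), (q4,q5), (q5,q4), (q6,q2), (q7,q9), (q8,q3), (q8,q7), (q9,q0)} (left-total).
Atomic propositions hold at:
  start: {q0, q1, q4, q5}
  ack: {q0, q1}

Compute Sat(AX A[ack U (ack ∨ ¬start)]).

{q0, q1, q2, q6, q7, q8, q9}

Sat(¬start) = {q2, q3, q6, q7, q8, q9}
Sat(ack ∨ ¬start) = {q0, q1, q2, q3, q6, q7, q8, q9}
A[ack U (ack ∨ ¬start)]: least fixpoint, start Z0 = Sat((ack ∨ ¬start)) = {q0, q1, q2, q3, q6, q7, q8, q9}, add states in Sat(ack) with every successor in Z. Already a fixed point.
Sat(A[ack U (ack ∨ ¬start)]) = {q0, q1, q2, q3, q6, q7, q8, q9}
Sat(AX A[ack U (ack ∨ ¬start)]) = {s : every successor in {q0, q1, q2, q3, q6, q7, q8, q9}} = {q0, q1, q2, q6, q7, q8, q9}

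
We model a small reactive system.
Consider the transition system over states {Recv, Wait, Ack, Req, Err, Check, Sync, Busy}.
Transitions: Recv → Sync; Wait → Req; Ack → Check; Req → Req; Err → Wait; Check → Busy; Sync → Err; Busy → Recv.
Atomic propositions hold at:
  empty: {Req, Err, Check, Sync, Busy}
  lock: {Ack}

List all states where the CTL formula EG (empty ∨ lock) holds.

{Req}

Sat(empty ∨ lock) = {Ack, Req, Err, Check, Sync, Busy}
EG (empty ∨ lock): greatest fixpoint, start Z0 = {Ack, Req, Err, Check, Sync, Busy}, keep only states in Sat with some successor in Z. Z1 = {Ack, Req, Check, Sync}; Z2 = {Ack, Req}; Z3 = {Req}; fixed.
Sat(EG (empty ∨ lock)) = {Req}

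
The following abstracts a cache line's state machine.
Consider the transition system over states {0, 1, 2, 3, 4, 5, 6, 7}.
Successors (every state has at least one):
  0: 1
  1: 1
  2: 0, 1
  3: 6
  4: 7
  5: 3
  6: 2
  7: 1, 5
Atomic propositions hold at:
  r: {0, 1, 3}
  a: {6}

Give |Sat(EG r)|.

EG r: greatest fixpoint, start Z0 = {0, 1, 3}, keep only states in Sat with some successor in Z. Z1 = {0, 1}; fixed.
Sat(EG r) = {0, 1}
|Sat(EG r)| = |{0, 1}| = 2.

2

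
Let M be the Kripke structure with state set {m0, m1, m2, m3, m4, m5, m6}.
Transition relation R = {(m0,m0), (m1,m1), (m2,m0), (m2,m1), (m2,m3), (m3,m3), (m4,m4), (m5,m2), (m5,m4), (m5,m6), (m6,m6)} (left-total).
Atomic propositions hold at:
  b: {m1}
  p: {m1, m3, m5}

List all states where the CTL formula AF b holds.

AF b: least fixpoint, start Z0 = {m1}, add states with every successor in Z. Already a fixed point.
Sat(AF b) = {m1}

{m1}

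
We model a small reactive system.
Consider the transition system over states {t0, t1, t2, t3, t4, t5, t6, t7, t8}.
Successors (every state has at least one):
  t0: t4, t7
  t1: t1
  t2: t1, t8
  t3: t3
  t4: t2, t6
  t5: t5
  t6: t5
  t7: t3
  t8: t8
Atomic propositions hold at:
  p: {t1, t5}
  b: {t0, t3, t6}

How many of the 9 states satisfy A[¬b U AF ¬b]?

8

Sat(¬b) = {t1, t2, t4, t5, t7, t8}
AF ¬b: least fixpoint, start Z0 = {t1, t2, t4, t5, t7, t8}, add states with every successor in Z. Z1 = {t0, t1, t2, t4, t5, t6, t7, t8}; fixed.
Sat(AF ¬b) = {t0, t1, t2, t4, t5, t6, t7, t8}
A[¬b U AF ¬b]: least fixpoint, start Z0 = Sat(AF ¬b) = {t0, t1, t2, t4, t5, t6, t7, t8}, add states in Sat(¬b) with every successor in Z. Already a fixed point.
Sat(A[¬b U AF ¬b]) = {t0, t1, t2, t4, t5, t6, t7, t8}
|Sat(A[¬b U AF ¬b])| = |{t0, t1, t2, t4, t5, t6, t7, t8}| = 8.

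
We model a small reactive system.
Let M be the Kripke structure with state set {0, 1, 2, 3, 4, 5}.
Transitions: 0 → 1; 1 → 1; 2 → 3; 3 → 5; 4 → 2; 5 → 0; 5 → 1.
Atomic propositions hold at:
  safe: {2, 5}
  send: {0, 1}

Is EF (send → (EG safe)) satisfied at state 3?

EG safe: greatest fixpoint, start Z0 = {2, 5}, keep only states in Sat with some successor in Z. Z1 = ∅; fixed.
Sat(EG safe) = ∅
Sat(send → (EG safe)) = {2, 3, 4, 5}
EF (send → (EG safe)): least fixpoint, start Z0 = {2, 3, 4, 5}, add states with some successor in Z. Already a fixed point.
Sat(EF (send → (EG safe))) = {2, 3, 4, 5}
3 ∈ Sat(EF (send → (EG safe))) = {2, 3, 4, 5}, so the formula holds at 3.

Yes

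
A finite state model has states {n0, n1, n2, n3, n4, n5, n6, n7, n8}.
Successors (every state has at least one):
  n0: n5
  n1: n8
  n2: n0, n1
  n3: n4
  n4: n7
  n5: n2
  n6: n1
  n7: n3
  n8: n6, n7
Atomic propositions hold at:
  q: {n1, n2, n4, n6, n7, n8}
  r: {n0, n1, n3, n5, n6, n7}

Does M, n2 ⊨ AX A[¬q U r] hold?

Yes

Sat(¬q) = {n0, n3, n5}
A[¬q U r]: least fixpoint, start Z0 = Sat(r) = {n0, n1, n3, n5, n6, n7}, add states in Sat(¬q) with every successor in Z. Already a fixed point.
Sat(A[¬q U r]) = {n0, n1, n3, n5, n6, n7}
Sat(AX A[¬q U r]) = {s : every successor in {n0, n1, n3, n5, n6, n7}} = {n0, n2, n4, n6, n7, n8}
n2 ∈ Sat(AX A[¬q U r]) = {n0, n2, n4, n6, n7, n8}, so the formula holds at n2.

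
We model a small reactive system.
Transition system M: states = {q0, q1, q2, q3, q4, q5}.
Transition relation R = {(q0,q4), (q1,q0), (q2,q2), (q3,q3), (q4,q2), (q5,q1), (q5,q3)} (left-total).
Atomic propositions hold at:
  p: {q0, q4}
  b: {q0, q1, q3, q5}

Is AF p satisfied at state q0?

Yes

AF p: least fixpoint, start Z0 = {q0, q4}, add states with every successor in Z. Z1 = {q0, q1, q4}; fixed.
Sat(AF p) = {q0, q1, q4}
q0 ∈ Sat(AF p) = {q0, q1, q4}, so the formula holds at q0.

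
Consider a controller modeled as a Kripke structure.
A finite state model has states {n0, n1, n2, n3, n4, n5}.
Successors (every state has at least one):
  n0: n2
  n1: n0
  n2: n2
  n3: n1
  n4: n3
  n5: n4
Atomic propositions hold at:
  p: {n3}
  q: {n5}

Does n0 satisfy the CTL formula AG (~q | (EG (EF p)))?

Sat(~q) = {n0, n1, n2, n3, n4}
EF p: least fixpoint, start Z0 = {n3}, add states with some successor in Z. Z1 = {n3, n4}; Z2 = {n3, n4, n5}; fixed.
Sat(EF p) = {n3, n4, n5}
EG (EF p): greatest fixpoint, start Z0 = {n3, n4, n5}, keep only states in Sat with some successor in Z. Z1 = {n4, n5}; Z2 = {n5}; Z3 = ∅; fixed.
Sat(EG (EF p)) = ∅
Sat(~q | (EG (EF p))) = {n0, n1, n2, n3, n4}
AG (~q | (EG (EF p))): greatest fixpoint, start Z0 = {n0, n1, n2, n3, n4}, keep only states in Sat with every successor in Z. Already a fixed point.
Sat(AG (~q | (EG (EF p)))) = {n0, n1, n2, n3, n4}
n0 ∈ Sat(AG (~q | (EG (EF p)))) = {n0, n1, n2, n3, n4}, so the formula holds at n0.

Yes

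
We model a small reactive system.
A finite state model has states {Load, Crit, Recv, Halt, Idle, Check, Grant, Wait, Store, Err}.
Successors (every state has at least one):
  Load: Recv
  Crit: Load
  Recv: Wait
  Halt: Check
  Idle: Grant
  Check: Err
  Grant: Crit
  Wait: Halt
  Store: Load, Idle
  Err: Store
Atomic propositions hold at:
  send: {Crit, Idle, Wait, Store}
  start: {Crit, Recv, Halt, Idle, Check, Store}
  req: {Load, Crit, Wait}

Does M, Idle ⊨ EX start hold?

Sat(EX start) = {s : some successor in {Crit, Recv, Halt, Idle, Check, Store}} = {Load, Halt, Grant, Wait, Store, Err}
Idle ∉ Sat(EX start) = {Load, Halt, Grant, Wait, Store, Err}, so the formula does not hold at Idle.

No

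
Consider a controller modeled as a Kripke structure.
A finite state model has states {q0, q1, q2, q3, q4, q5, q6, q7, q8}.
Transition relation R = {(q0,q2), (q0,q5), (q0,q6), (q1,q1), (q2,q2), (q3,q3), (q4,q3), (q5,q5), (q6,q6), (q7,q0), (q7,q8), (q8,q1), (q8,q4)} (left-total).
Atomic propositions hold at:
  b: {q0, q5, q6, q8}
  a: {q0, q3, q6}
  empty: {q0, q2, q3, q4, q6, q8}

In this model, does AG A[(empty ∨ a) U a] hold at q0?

No

Sat(empty ∨ a) = {q0, q2, q3, q4, q6, q8}
A[(empty ∨ a) U a]: least fixpoint, start Z0 = Sat(a) = {q0, q3, q6}, add states in Sat(empty ∨ a) with every successor in Z. Z1 = {q0, q3, q4, q6}; fixed.
Sat(A[(empty ∨ a) U a]) = {q0, q3, q4, q6}
AG A[(empty ∨ a) U a]: greatest fixpoint, start Z0 = {q0, q3, q4, q6}, keep only states in Sat with every successor in Z. Z1 = {q3, q4, q6}; fixed.
Sat(AG A[(empty ∨ a) U a]) = {q3, q4, q6}
q0 ∉ Sat(AG A[(empty ∨ a) U a]) = {q3, q4, q6}, so the formula does not hold at q0.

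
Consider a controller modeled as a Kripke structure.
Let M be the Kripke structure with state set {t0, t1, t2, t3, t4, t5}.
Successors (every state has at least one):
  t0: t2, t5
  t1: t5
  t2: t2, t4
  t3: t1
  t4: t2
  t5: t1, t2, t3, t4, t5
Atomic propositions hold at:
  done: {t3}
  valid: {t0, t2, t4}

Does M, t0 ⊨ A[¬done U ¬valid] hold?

No

Sat(¬done) = {t0, t1, t2, t4, t5}
Sat(¬valid) = {t1, t3, t5}
A[¬done U ¬valid]: least fixpoint, start Z0 = Sat(¬valid) = {t1, t3, t5}, add states in Sat(¬done) with every successor in Z. Already a fixed point.
Sat(A[¬done U ¬valid]) = {t1, t3, t5}
t0 ∉ Sat(A[¬done U ¬valid]) = {t1, t3, t5}, so the formula does not hold at t0.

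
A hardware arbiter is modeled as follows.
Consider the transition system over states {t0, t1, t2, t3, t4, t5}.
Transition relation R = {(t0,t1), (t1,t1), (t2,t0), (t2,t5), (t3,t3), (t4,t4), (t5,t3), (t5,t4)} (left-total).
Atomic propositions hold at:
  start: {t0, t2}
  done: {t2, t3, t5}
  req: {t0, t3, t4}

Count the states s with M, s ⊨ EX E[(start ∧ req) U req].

4

Sat(start ∧ req) = {t0}
E[(start ∧ req) U req]: least fixpoint, start Z0 = Sat(req) = {t0, t3, t4}, add states in Sat(start ∧ req) with some successor in Z. Already a fixed point.
Sat(E[(start ∧ req) U req]) = {t0, t3, t4}
Sat(EX E[(start ∧ req) U req]) = {s : some successor in {t0, t3, t4}} = {t2, t3, t4, t5}
|Sat(EX E[(start ∧ req) U req])| = |{t2, t3, t4, t5}| = 4.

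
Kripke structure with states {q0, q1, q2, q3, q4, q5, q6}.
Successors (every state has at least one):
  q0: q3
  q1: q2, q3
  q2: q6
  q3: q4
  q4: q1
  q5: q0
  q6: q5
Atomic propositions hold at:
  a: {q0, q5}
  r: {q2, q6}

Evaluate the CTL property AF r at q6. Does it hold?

Yes

AF r: least fixpoint, start Z0 = {q2, q6}, add states with every successor in Z. Already a fixed point.
Sat(AF r) = {q2, q6}
q6 ∈ Sat(AF r) = {q2, q6}, so the formula holds at q6.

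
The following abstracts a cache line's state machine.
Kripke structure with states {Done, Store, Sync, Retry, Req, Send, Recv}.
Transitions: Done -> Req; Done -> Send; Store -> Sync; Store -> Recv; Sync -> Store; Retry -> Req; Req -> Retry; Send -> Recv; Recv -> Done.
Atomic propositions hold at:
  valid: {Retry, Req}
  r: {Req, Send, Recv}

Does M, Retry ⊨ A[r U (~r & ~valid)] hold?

Sat(~r) = {Done, Store, Sync, Retry}
Sat(~valid) = {Done, Store, Sync, Send, Recv}
Sat(~r & ~valid) = {Done, Store, Sync}
A[r U (~r & ~valid)]: least fixpoint, start Z0 = Sat((~r & ~valid)) = {Done, Store, Sync}, add states in Sat(r) with every successor in Z. Z1 = {Done, Store, Sync, Recv}; Z2 = {Done, Store, Sync, Send, Recv}; fixed.
Sat(A[r U (~r & ~valid)]) = {Done, Store, Sync, Send, Recv}
Retry ∉ Sat(A[r U (~r & ~valid)]) = {Done, Store, Sync, Send, Recv}, so the formula does not hold at Retry.

No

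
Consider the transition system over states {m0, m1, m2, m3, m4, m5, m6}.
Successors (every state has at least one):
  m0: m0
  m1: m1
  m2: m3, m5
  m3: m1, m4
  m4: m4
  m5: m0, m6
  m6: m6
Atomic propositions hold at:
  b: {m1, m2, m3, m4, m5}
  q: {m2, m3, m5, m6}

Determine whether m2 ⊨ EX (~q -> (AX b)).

Yes

Sat(~q) = {m0, m1, m4}
Sat(AX b) = {s : every successor in {m1, m2, m3, m4, m5}} = {m1, m2, m3, m4}
Sat(~q -> (AX b)) = {m1, m2, m3, m4, m5, m6}
Sat(EX (~q -> (AX b))) = {s : some successor in {m1, m2, m3, m4, m5, m6}} = {m1, m2, m3, m4, m5, m6}
m2 ∈ Sat(EX (~q -> (AX b))) = {m1, m2, m3, m4, m5, m6}, so the formula holds at m2.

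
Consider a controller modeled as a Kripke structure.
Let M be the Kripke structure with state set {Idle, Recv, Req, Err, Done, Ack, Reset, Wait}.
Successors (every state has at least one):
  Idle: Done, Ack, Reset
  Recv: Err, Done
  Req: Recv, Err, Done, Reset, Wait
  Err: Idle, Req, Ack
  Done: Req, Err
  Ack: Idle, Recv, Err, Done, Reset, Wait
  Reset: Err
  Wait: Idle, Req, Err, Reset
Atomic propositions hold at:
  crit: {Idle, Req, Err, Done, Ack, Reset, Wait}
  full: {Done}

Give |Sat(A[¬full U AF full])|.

Sat(¬full) = {Idle, Recv, Req, Err, Ack, Reset, Wait}
AF full: least fixpoint, start Z0 = {Done}, add states with every successor in Z. Already a fixed point.
Sat(AF full) = {Done}
A[¬full U AF full]: least fixpoint, start Z0 = Sat(AF full) = {Done}, add states in Sat(¬full) with every successor in Z. Already a fixed point.
Sat(A[¬full U AF full]) = {Done}
|Sat(A[¬full U AF full])| = |{Done}| = 1.

1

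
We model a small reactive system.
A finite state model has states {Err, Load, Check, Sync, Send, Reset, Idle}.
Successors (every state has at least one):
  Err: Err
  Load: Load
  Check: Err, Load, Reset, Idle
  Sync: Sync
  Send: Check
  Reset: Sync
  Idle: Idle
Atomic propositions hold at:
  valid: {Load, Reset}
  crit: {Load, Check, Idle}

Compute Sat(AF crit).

{Load, Check, Send, Idle}

AF crit: least fixpoint, start Z0 = {Load, Check, Idle}, add states with every successor in Z. Z1 = {Load, Check, Send, Idle}; fixed.
Sat(AF crit) = {Load, Check, Send, Idle}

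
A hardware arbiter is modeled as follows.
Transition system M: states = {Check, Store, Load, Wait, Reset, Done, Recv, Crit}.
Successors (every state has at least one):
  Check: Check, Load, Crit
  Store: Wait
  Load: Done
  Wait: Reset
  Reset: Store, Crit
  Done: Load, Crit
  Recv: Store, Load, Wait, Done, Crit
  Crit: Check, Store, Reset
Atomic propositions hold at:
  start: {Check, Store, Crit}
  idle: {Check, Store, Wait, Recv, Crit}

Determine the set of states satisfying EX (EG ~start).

{Check, Load, Done, Recv}

Sat(~start) = {Load, Wait, Reset, Done, Recv}
EG ~start: greatest fixpoint, start Z0 = {Load, Wait, Reset, Done, Recv}, keep only states in Sat with some successor in Z. Z1 = {Load, Wait, Done, Recv}; Z2 = {Load, Done, Recv}; fixed.
Sat(EG ~start) = {Load, Done, Recv}
Sat(EX (EG ~start)) = {s : some successor in {Load, Done, Recv}} = {Check, Load, Done, Recv}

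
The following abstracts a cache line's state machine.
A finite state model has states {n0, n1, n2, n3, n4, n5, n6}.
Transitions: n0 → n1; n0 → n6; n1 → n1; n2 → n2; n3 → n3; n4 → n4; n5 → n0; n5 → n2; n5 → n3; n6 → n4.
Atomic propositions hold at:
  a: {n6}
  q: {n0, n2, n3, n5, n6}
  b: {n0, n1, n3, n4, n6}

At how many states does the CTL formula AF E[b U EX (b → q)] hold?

Sat(b → q) = {n0, n2, n3, n5, n6}
Sat(EX (b → q)) = {s : some successor in {n0, n2, n3, n5, n6}} = {n0, n2, n3, n5}
E[b U EX (b → q)]: least fixpoint, start Z0 = Sat(EX (b → q)) = {n0, n2, n3, n5}, add states in Sat(b) with some successor in Z. Already a fixed point.
Sat(E[b U EX (b → q)]) = {n0, n2, n3, n5}
AF E[b U EX (b → q)]: least fixpoint, start Z0 = {n0, n2, n3, n5}, add states with every successor in Z. Already a fixed point.
Sat(AF E[b U EX (b → q)]) = {n0, n2, n3, n5}
|Sat(AF E[b U EX (b → q)])| = |{n0, n2, n3, n5}| = 4.

4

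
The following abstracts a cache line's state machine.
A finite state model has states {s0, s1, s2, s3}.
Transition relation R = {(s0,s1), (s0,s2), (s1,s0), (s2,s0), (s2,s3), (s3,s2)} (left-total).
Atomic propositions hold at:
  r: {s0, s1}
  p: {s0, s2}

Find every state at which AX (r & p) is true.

Sat(r & p) = {s0}
Sat(AX (r & p)) = {s : every successor in {s0}} = {s1}

{s1}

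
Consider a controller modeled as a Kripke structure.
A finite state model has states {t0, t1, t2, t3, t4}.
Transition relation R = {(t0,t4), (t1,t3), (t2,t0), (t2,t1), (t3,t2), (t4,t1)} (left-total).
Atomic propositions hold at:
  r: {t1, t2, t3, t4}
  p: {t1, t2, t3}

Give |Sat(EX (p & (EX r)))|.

Sat(EX r) = {s : some successor in {t1, t2, t3, t4}} = {t0, t1, t2, t3, t4}
Sat(p & (EX r)) = {t1, t2, t3}
Sat(EX (p & (EX r))) = {s : some successor in {t1, t2, t3}} = {t1, t2, t3, t4}
|Sat(EX (p & (EX r)))| = |{t1, t2, t3, t4}| = 4.

4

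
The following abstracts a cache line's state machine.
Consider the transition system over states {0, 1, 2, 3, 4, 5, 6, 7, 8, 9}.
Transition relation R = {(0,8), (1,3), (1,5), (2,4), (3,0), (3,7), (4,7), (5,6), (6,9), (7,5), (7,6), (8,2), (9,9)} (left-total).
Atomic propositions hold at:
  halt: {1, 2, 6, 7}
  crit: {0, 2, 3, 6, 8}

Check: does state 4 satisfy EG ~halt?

Sat(~halt) = {0, 3, 4, 5, 8, 9}
EG ~halt: greatest fixpoint, start Z0 = {0, 3, 4, 5, 8, 9}, keep only states in Sat with some successor in Z. Z1 = {0, 3, 9}; Z2 = {3, 9}; Z3 = {9}; fixed.
Sat(EG ~halt) = {9}
4 ∉ Sat(EG ~halt) = {9}, so the formula does not hold at 4.

No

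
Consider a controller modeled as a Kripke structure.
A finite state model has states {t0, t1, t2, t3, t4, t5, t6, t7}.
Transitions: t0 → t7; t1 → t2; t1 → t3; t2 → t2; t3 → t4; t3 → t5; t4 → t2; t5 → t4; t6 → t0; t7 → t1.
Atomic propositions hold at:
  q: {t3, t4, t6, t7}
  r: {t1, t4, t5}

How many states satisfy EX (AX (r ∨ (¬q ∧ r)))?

Sat(¬q) = {t0, t1, t2, t5}
Sat(¬q ∧ r) = {t1, t5}
Sat(r ∨ (¬q ∧ r)) = {t1, t4, t5}
Sat(AX (r ∨ (¬q ∧ r))) = {s : every successor in {t1, t4, t5}} = {t3, t5, t7}
Sat(EX (AX (r ∨ (¬q ∧ r)))) = {s : some successor in {t3, t5, t7}} = {t0, t1, t3}
|Sat(EX (AX (r ∨ (¬q ∧ r))))| = |{t0, t1, t3}| = 3.

3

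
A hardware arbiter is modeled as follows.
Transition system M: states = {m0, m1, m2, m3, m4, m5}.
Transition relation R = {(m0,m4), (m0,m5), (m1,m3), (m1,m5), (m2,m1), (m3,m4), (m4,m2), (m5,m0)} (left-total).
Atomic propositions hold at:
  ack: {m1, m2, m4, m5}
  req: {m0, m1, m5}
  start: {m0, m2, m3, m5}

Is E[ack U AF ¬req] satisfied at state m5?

No

Sat(¬req) = {m2, m3, m4}
AF ¬req: least fixpoint, start Z0 = {m2, m3, m4}, add states with every successor in Z. Already a fixed point.
Sat(AF ¬req) = {m2, m3, m4}
E[ack U AF ¬req]: least fixpoint, start Z0 = Sat(AF ¬req) = {m2, m3, m4}, add states in Sat(ack) with some successor in Z. Z1 = {m1, m2, m3, m4}; fixed.
Sat(E[ack U AF ¬req]) = {m1, m2, m3, m4}
m5 ∉ Sat(E[ack U AF ¬req]) = {m1, m2, m3, m4}, so the formula does not hold at m5.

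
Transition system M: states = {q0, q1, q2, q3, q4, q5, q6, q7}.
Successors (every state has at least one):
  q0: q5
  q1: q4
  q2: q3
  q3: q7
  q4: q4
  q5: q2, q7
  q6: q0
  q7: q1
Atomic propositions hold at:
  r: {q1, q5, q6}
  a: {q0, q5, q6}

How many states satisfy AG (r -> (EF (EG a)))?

1

EG a: greatest fixpoint, start Z0 = {q0, q5, q6}, keep only states in Sat with some successor in Z. Z1 = {q0, q6}; Z2 = {q6}; Z3 = ∅; fixed.
Sat(EG a) = ∅
EF (EG a): least fixpoint, start Z0 = ∅, add states with some successor in Z. Already a fixed point.
Sat(EF (EG a)) = ∅
Sat(r -> (EF (EG a))) = {q0, q2, q3, q4, q7}
AG (r -> (EF (EG a))): greatest fixpoint, start Z0 = {q0, q2, q3, q4, q7}, keep only states in Sat with every successor in Z. Z1 = {q2, q3, q4}; Z2 = {q2, q4}; Z3 = {q4}; fixed.
Sat(AG (r -> (EF (EG a)))) = {q4}
|Sat(AG (r -> (EF (EG a))))| = |{q4}| = 1.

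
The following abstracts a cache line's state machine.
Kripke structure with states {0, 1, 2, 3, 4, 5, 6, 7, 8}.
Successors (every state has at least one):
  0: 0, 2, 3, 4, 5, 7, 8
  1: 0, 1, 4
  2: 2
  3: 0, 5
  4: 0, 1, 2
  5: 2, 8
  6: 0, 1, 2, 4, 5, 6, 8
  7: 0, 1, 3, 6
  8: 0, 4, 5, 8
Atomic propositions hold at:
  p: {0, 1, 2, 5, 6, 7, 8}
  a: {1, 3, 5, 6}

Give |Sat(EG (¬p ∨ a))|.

Sat(¬p) = {3, 4}
Sat(¬p ∨ a) = {1, 3, 4, 5, 6}
EG (¬p ∨ a): greatest fixpoint, start Z0 = {1, 3, 4, 5, 6}, keep only states in Sat with some successor in Z. Z1 = {1, 3, 4, 6}; Z2 = {1, 4, 6}; fixed.
Sat(EG (¬p ∨ a)) = {1, 4, 6}
|Sat(EG (¬p ∨ a))| = |{1, 4, 6}| = 3.

3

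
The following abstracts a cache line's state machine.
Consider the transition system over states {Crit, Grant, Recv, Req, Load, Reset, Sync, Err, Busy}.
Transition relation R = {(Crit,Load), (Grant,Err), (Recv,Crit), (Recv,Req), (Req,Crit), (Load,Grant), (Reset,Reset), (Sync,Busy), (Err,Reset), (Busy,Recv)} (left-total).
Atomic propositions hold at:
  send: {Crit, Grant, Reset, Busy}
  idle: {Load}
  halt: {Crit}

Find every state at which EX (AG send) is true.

AG send: greatest fixpoint, start Z0 = {Crit, Grant, Reset, Busy}, keep only states in Sat with every successor in Z. Z1 = {Reset}; fixed.
Sat(AG send) = {Reset}
Sat(EX (AG send)) = {s : some successor in {Reset}} = {Reset, Err}

{Reset, Err}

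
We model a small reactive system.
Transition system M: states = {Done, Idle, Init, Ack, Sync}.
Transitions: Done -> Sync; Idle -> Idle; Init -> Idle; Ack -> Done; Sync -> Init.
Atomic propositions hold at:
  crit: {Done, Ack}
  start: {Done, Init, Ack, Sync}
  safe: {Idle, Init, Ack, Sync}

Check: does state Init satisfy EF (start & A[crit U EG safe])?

Yes

EG safe: greatest fixpoint, start Z0 = {Idle, Init, Ack, Sync}, keep only states in Sat with some successor in Z. Z1 = {Idle, Init, Sync}; fixed.
Sat(EG safe) = {Idle, Init, Sync}
A[crit U EG safe]: least fixpoint, start Z0 = Sat(EG safe) = {Idle, Init, Sync}, add states in Sat(crit) with every successor in Z. Z1 = {Done, Idle, Init, Sync}; Z2 = {Done, Idle, Init, Ack, Sync}; fixed.
Sat(A[crit U EG safe]) = {Done, Idle, Init, Ack, Sync}
Sat(start & A[crit U EG safe]) = {Done, Init, Ack, Sync}
EF (start & A[crit U EG safe]): least fixpoint, start Z0 = {Done, Init, Ack, Sync}, add states with some successor in Z. Already a fixed point.
Sat(EF (start & A[crit U EG safe])) = {Done, Init, Ack, Sync}
Init ∈ Sat(EF (start & A[crit U EG safe])) = {Done, Init, Ack, Sync}, so the formula holds at Init.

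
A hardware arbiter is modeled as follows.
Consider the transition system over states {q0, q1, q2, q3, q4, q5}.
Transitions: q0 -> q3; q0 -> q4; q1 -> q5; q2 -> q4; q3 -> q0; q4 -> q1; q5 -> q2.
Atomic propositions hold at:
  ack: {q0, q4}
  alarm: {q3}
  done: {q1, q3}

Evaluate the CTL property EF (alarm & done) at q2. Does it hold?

Sat(alarm & done) = {q3}
EF (alarm & done): least fixpoint, start Z0 = {q3}, add states with some successor in Z. Z1 = {q0, q3}; fixed.
Sat(EF (alarm & done)) = {q0, q3}
q2 ∉ Sat(EF (alarm & done)) = {q0, q3}, so the formula does not hold at q2.

No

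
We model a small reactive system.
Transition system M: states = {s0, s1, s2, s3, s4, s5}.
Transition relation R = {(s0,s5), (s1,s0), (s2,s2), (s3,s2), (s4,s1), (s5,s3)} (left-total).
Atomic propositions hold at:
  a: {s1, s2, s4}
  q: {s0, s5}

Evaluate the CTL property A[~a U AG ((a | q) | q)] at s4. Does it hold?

No

Sat(~a) = {s0, s3, s5}
Sat(a | q) = {s0, s1, s2, s4, s5}
Sat((a | q) | q) = {s0, s1, s2, s4, s5}
AG ((a | q) | q): greatest fixpoint, start Z0 = {s0, s1, s2, s4, s5}, keep only states in Sat with every successor in Z. Z1 = {s0, s1, s2, s4}; Z2 = {s1, s2, s4}; Z3 = {s2, s4}; Z4 = {s2}; fixed.
Sat(AG ((a | q) | q)) = {s2}
A[~a U AG ((a | q) | q)]: least fixpoint, start Z0 = Sat(AG ((a | q) | q)) = {s2}, add states in Sat(~a) with every successor in Z. Z1 = {s2, s3}; Z2 = {s2, s3, s5}; Z3 = {s0, s2, s3, s5}; fixed.
Sat(A[~a U AG ((a | q) | q)]) = {s0, s2, s3, s5}
s4 ∉ Sat(A[~a U AG ((a | q) | q)]) = {s0, s2, s3, s5}, so the formula does not hold at s4.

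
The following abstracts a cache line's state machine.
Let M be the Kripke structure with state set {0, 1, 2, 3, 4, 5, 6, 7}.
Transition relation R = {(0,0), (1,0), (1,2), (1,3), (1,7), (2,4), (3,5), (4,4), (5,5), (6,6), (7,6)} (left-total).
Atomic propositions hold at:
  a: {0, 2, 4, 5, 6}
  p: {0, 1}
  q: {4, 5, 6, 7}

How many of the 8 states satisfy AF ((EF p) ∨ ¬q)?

4

EF p: least fixpoint, start Z0 = {0, 1}, add states with some successor in Z. Already a fixed point.
Sat(EF p) = {0, 1}
Sat(¬q) = {0, 1, 2, 3}
Sat((EF p) ∨ ¬q) = {0, 1, 2, 3}
AF ((EF p) ∨ ¬q): least fixpoint, start Z0 = {0, 1, 2, 3}, add states with every successor in Z. Already a fixed point.
Sat(AF ((EF p) ∨ ¬q)) = {0, 1, 2, 3}
|Sat(AF ((EF p) ∨ ¬q))| = |{0, 1, 2, 3}| = 4.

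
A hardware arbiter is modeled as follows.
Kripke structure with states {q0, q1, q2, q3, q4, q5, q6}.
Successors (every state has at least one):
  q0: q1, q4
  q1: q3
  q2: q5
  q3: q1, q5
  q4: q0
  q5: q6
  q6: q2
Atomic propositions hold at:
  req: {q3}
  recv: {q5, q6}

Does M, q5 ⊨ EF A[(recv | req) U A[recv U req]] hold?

No

Sat(recv | req) = {q3, q5, q6}
A[recv U req]: least fixpoint, start Z0 = Sat(req) = {q3}, add states in Sat(recv) with every successor in Z. Already a fixed point.
Sat(A[recv U req]) = {q3}
A[(recv | req) U A[recv U req]]: least fixpoint, start Z0 = Sat(A[recv U req]) = {q3}, add states in Sat(recv | req) with every successor in Z. Already a fixed point.
Sat(A[(recv | req) U A[recv U req]]) = {q3}
EF A[(recv | req) U A[recv U req]]: least fixpoint, start Z0 = {q3}, add states with some successor in Z. Z1 = {q1, q3}; Z2 = {q0, q1, q3}; Z3 = {q0, q1, q3, q4}; fixed.
Sat(EF A[(recv | req) U A[recv U req]]) = {q0, q1, q3, q4}
q5 ∉ Sat(EF A[(recv | req) U A[recv U req]]) = {q0, q1, q3, q4}, so the formula does not hold at q5.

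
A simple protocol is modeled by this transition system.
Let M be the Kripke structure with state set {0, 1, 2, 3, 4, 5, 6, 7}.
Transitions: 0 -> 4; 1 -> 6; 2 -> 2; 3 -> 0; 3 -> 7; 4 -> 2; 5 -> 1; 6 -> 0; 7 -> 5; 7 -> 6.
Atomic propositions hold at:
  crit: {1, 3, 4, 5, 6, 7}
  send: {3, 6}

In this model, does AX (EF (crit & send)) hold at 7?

Yes

Sat(crit & send) = {3, 6}
EF (crit & send): least fixpoint, start Z0 = {3, 6}, add states with some successor in Z. Z1 = {1, 3, 6, 7}; Z2 = {1, 3, 5, 6, 7}; fixed.
Sat(EF (crit & send)) = {1, 3, 5, 6, 7}
Sat(AX (EF (crit & send))) = {s : every successor in {1, 3, 5, 6, 7}} = {1, 5, 7}
7 ∈ Sat(AX (EF (crit & send))) = {1, 5, 7}, so the formula holds at 7.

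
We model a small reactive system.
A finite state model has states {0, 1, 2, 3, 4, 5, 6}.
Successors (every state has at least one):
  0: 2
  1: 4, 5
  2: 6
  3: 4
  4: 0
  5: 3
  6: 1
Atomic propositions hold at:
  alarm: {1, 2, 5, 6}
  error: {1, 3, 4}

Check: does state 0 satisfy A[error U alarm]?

A[error U alarm]: least fixpoint, start Z0 = Sat(alarm) = {1, 2, 5, 6}, add states in Sat(error) with every successor in Z. Already a fixed point.
Sat(A[error U alarm]) = {1, 2, 5, 6}
0 ∉ Sat(A[error U alarm]) = {1, 2, 5, 6}, so the formula does not hold at 0.

No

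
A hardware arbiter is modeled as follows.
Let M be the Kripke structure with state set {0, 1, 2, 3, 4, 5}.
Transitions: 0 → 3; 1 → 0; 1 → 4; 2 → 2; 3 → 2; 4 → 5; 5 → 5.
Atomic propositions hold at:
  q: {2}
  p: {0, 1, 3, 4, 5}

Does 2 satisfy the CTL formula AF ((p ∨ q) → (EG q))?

Yes

Sat(p ∨ q) = {0, 1, 2, 3, 4, 5}
EG q: greatest fixpoint, start Z0 = {2}, keep only states in Sat with some successor in Z. Already a fixed point.
Sat(EG q) = {2}
Sat((p ∨ q) → (EG q)) = {2}
AF ((p ∨ q) → (EG q)): least fixpoint, start Z0 = {2}, add states with every successor in Z. Z1 = {2, 3}; Z2 = {0, 2, 3}; fixed.
Sat(AF ((p ∨ q) → (EG q))) = {0, 2, 3}
2 ∈ Sat(AF ((p ∨ q) → (EG q))) = {0, 2, 3}, so the formula holds at 2.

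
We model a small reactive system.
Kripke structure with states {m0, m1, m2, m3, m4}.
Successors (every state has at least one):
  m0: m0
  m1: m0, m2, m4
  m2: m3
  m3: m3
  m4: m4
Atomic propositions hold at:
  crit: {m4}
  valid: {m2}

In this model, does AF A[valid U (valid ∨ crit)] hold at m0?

Sat(valid ∨ crit) = {m2, m4}
A[valid U (valid ∨ crit)]: least fixpoint, start Z0 = Sat((valid ∨ crit)) = {m2, m4}, add states in Sat(valid) with every successor in Z. Already a fixed point.
Sat(A[valid U (valid ∨ crit)]) = {m2, m4}
AF A[valid U (valid ∨ crit)]: least fixpoint, start Z0 = {m2, m4}, add states with every successor in Z. Already a fixed point.
Sat(AF A[valid U (valid ∨ crit)]) = {m2, m4}
m0 ∉ Sat(AF A[valid U (valid ∨ crit)]) = {m2, m4}, so the formula does not hold at m0.

No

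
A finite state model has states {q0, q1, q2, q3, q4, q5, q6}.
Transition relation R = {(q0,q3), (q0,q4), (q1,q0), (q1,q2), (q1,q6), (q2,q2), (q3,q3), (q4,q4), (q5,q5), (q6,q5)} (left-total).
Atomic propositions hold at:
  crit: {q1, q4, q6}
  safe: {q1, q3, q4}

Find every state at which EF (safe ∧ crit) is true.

Sat(safe ∧ crit) = {q1, q4}
EF (safe ∧ crit): least fixpoint, start Z0 = {q1, q4}, add states with some successor in Z. Z1 = {q0, q1, q4}; fixed.
Sat(EF (safe ∧ crit)) = {q0, q1, q4}

{q0, q1, q4}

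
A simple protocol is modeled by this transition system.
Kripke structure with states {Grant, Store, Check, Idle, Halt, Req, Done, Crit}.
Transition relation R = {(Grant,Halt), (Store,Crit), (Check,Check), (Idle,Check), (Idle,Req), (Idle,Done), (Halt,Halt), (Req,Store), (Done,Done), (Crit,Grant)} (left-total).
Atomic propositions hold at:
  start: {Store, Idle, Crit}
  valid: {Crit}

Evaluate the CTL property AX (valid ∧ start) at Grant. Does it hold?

Sat(valid ∧ start) = {Crit}
Sat(AX (valid ∧ start)) = {s : every successor in {Crit}} = {Store}
Grant ∉ Sat(AX (valid ∧ start)) = {Store}, so the formula does not hold at Grant.

No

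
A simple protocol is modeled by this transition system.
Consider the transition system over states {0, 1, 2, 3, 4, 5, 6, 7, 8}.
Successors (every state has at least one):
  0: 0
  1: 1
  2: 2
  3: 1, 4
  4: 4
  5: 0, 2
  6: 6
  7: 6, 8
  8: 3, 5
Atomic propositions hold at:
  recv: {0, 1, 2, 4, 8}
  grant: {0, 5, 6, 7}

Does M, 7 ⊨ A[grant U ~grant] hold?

No

Sat(~grant) = {1, 2, 3, 4, 8}
A[grant U ~grant]: least fixpoint, start Z0 = Sat(~grant) = {1, 2, 3, 4, 8}, add states in Sat(grant) with every successor in Z. Already a fixed point.
Sat(A[grant U ~grant]) = {1, 2, 3, 4, 8}
7 ∉ Sat(A[grant U ~grant]) = {1, 2, 3, 4, 8}, so the formula does not hold at 7.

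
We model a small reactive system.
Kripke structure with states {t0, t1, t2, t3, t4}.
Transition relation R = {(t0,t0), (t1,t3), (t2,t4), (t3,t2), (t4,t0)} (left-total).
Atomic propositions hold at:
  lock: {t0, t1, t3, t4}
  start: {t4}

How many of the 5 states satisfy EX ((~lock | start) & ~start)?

Sat(~lock) = {t2}
Sat(~lock | start) = {t2, t4}
Sat(~start) = {t0, t1, t2, t3}
Sat((~lock | start) & ~start) = {t2}
Sat(EX ((~lock | start) & ~start)) = {s : some successor in {t2}} = {t3}
|Sat(EX ((~lock | start) & ~start))| = |{t3}| = 1.

1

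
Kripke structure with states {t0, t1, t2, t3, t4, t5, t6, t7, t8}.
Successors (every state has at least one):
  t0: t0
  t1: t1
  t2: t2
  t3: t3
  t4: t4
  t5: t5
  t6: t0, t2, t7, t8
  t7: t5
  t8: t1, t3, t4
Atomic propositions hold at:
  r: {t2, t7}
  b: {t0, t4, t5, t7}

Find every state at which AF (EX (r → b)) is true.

{t0, t1, t3, t4, t5, t6, t7, t8}

Sat(r → b) = {t0, t1, t3, t4, t5, t6, t7, t8}
Sat(EX (r → b)) = {s : some successor in {t0, t1, t3, t4, t5, t6, t7, t8}} = {t0, t1, t3, t4, t5, t6, t7, t8}
AF (EX (r → b)): least fixpoint, start Z0 = {t0, t1, t3, t4, t5, t6, t7, t8}, add states with every successor in Z. Already a fixed point.
Sat(AF (EX (r → b))) = {t0, t1, t3, t4, t5, t6, t7, t8}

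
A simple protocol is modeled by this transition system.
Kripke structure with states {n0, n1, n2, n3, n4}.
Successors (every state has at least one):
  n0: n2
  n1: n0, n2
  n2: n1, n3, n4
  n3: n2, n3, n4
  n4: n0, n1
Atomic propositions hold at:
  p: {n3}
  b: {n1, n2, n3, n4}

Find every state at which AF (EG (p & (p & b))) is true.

{n3}

Sat(p & b) = {n3}
Sat(p & (p & b)) = {n3}
EG (p & (p & b)): greatest fixpoint, start Z0 = {n3}, keep only states in Sat with some successor in Z. Already a fixed point.
Sat(EG (p & (p & b))) = {n3}
AF (EG (p & (p & b))): least fixpoint, start Z0 = {n3}, add states with every successor in Z. Already a fixed point.
Sat(AF (EG (p & (p & b)))) = {n3}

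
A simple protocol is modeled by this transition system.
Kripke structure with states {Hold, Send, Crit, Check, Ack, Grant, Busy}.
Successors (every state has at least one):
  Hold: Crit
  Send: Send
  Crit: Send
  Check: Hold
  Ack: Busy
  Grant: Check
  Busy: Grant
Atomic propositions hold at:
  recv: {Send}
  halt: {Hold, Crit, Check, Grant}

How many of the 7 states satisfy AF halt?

AF halt: least fixpoint, start Z0 = {Hold, Crit, Check, Grant}, add states with every successor in Z. Z1 = {Hold, Crit, Check, Grant, Busy}; Z2 = {Hold, Crit, Check, Ack, Grant, Busy}; fixed.
Sat(AF halt) = {Hold, Crit, Check, Ack, Grant, Busy}
|Sat(AF halt)| = |{Hold, Crit, Check, Ack, Grant, Busy}| = 6.

6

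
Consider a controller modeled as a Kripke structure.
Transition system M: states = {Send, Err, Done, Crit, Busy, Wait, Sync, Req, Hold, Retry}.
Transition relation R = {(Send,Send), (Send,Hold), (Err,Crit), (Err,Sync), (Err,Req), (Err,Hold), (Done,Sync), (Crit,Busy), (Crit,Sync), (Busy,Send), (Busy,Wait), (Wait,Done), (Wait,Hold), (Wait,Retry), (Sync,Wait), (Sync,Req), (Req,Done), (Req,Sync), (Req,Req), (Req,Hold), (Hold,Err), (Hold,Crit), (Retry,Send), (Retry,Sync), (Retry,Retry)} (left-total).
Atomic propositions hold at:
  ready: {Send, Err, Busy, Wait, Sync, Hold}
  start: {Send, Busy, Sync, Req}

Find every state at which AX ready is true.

Sat(AX ready) = {s : every successor in {Send, Err, Busy, Wait, Sync, Hold}} = {Send, Done, Crit, Busy}

{Send, Done, Crit, Busy}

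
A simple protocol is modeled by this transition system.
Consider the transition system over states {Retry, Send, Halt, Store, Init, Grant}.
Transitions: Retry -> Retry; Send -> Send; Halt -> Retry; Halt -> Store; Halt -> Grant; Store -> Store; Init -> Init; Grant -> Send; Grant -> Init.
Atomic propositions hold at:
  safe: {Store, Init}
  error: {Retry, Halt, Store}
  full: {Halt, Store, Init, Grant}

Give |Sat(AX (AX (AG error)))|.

AG error: greatest fixpoint, start Z0 = {Retry, Halt, Store}, keep only states in Sat with every successor in Z. Z1 = {Retry, Store}; fixed.
Sat(AG error) = {Retry, Store}
Sat(AX (AG error)) = {s : every successor in {Retry, Store}} = {Retry, Store}
Sat(AX (AX (AG error))) = {s : every successor in {Retry, Store}} = {Retry, Store}
|Sat(AX (AX (AG error)))| = |{Retry, Store}| = 2.

2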